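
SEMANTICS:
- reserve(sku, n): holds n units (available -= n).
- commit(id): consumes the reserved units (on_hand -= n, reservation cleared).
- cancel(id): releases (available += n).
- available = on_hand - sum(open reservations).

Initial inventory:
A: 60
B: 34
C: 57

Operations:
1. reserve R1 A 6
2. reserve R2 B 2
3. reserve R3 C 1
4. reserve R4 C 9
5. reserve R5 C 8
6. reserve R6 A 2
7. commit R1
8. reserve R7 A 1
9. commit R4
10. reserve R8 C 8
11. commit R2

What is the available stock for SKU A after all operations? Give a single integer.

Step 1: reserve R1 A 6 -> on_hand[A=60 B=34 C=57] avail[A=54 B=34 C=57] open={R1}
Step 2: reserve R2 B 2 -> on_hand[A=60 B=34 C=57] avail[A=54 B=32 C=57] open={R1,R2}
Step 3: reserve R3 C 1 -> on_hand[A=60 B=34 C=57] avail[A=54 B=32 C=56] open={R1,R2,R3}
Step 4: reserve R4 C 9 -> on_hand[A=60 B=34 C=57] avail[A=54 B=32 C=47] open={R1,R2,R3,R4}
Step 5: reserve R5 C 8 -> on_hand[A=60 B=34 C=57] avail[A=54 B=32 C=39] open={R1,R2,R3,R4,R5}
Step 6: reserve R6 A 2 -> on_hand[A=60 B=34 C=57] avail[A=52 B=32 C=39] open={R1,R2,R3,R4,R5,R6}
Step 7: commit R1 -> on_hand[A=54 B=34 C=57] avail[A=52 B=32 C=39] open={R2,R3,R4,R5,R6}
Step 8: reserve R7 A 1 -> on_hand[A=54 B=34 C=57] avail[A=51 B=32 C=39] open={R2,R3,R4,R5,R6,R7}
Step 9: commit R4 -> on_hand[A=54 B=34 C=48] avail[A=51 B=32 C=39] open={R2,R3,R5,R6,R7}
Step 10: reserve R8 C 8 -> on_hand[A=54 B=34 C=48] avail[A=51 B=32 C=31] open={R2,R3,R5,R6,R7,R8}
Step 11: commit R2 -> on_hand[A=54 B=32 C=48] avail[A=51 B=32 C=31] open={R3,R5,R6,R7,R8}
Final available[A] = 51

Answer: 51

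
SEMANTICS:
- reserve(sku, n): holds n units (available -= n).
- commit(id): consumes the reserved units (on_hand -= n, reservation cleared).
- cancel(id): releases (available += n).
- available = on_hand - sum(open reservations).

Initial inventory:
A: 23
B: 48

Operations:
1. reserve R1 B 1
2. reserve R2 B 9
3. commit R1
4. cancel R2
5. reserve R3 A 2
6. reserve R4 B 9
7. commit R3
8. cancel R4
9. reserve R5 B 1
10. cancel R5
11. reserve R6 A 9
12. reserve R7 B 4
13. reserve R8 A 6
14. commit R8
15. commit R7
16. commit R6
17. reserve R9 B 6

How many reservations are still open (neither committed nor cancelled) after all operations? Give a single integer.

Answer: 1

Derivation:
Step 1: reserve R1 B 1 -> on_hand[A=23 B=48] avail[A=23 B=47] open={R1}
Step 2: reserve R2 B 9 -> on_hand[A=23 B=48] avail[A=23 B=38] open={R1,R2}
Step 3: commit R1 -> on_hand[A=23 B=47] avail[A=23 B=38] open={R2}
Step 4: cancel R2 -> on_hand[A=23 B=47] avail[A=23 B=47] open={}
Step 5: reserve R3 A 2 -> on_hand[A=23 B=47] avail[A=21 B=47] open={R3}
Step 6: reserve R4 B 9 -> on_hand[A=23 B=47] avail[A=21 B=38] open={R3,R4}
Step 7: commit R3 -> on_hand[A=21 B=47] avail[A=21 B=38] open={R4}
Step 8: cancel R4 -> on_hand[A=21 B=47] avail[A=21 B=47] open={}
Step 9: reserve R5 B 1 -> on_hand[A=21 B=47] avail[A=21 B=46] open={R5}
Step 10: cancel R5 -> on_hand[A=21 B=47] avail[A=21 B=47] open={}
Step 11: reserve R6 A 9 -> on_hand[A=21 B=47] avail[A=12 B=47] open={R6}
Step 12: reserve R7 B 4 -> on_hand[A=21 B=47] avail[A=12 B=43] open={R6,R7}
Step 13: reserve R8 A 6 -> on_hand[A=21 B=47] avail[A=6 B=43] open={R6,R7,R8}
Step 14: commit R8 -> on_hand[A=15 B=47] avail[A=6 B=43] open={R6,R7}
Step 15: commit R7 -> on_hand[A=15 B=43] avail[A=6 B=43] open={R6}
Step 16: commit R6 -> on_hand[A=6 B=43] avail[A=6 B=43] open={}
Step 17: reserve R9 B 6 -> on_hand[A=6 B=43] avail[A=6 B=37] open={R9}
Open reservations: ['R9'] -> 1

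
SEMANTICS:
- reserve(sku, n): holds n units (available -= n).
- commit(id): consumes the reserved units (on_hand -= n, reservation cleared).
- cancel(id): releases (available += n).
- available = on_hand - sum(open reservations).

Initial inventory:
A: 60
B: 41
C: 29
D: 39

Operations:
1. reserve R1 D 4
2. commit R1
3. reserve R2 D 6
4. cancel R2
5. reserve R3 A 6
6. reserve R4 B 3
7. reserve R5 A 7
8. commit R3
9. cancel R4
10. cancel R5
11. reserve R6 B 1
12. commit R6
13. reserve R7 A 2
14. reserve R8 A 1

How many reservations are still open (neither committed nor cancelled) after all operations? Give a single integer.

Step 1: reserve R1 D 4 -> on_hand[A=60 B=41 C=29 D=39] avail[A=60 B=41 C=29 D=35] open={R1}
Step 2: commit R1 -> on_hand[A=60 B=41 C=29 D=35] avail[A=60 B=41 C=29 D=35] open={}
Step 3: reserve R2 D 6 -> on_hand[A=60 B=41 C=29 D=35] avail[A=60 B=41 C=29 D=29] open={R2}
Step 4: cancel R2 -> on_hand[A=60 B=41 C=29 D=35] avail[A=60 B=41 C=29 D=35] open={}
Step 5: reserve R3 A 6 -> on_hand[A=60 B=41 C=29 D=35] avail[A=54 B=41 C=29 D=35] open={R3}
Step 6: reserve R4 B 3 -> on_hand[A=60 B=41 C=29 D=35] avail[A=54 B=38 C=29 D=35] open={R3,R4}
Step 7: reserve R5 A 7 -> on_hand[A=60 B=41 C=29 D=35] avail[A=47 B=38 C=29 D=35] open={R3,R4,R5}
Step 8: commit R3 -> on_hand[A=54 B=41 C=29 D=35] avail[A=47 B=38 C=29 D=35] open={R4,R5}
Step 9: cancel R4 -> on_hand[A=54 B=41 C=29 D=35] avail[A=47 B=41 C=29 D=35] open={R5}
Step 10: cancel R5 -> on_hand[A=54 B=41 C=29 D=35] avail[A=54 B=41 C=29 D=35] open={}
Step 11: reserve R6 B 1 -> on_hand[A=54 B=41 C=29 D=35] avail[A=54 B=40 C=29 D=35] open={R6}
Step 12: commit R6 -> on_hand[A=54 B=40 C=29 D=35] avail[A=54 B=40 C=29 D=35] open={}
Step 13: reserve R7 A 2 -> on_hand[A=54 B=40 C=29 D=35] avail[A=52 B=40 C=29 D=35] open={R7}
Step 14: reserve R8 A 1 -> on_hand[A=54 B=40 C=29 D=35] avail[A=51 B=40 C=29 D=35] open={R7,R8}
Open reservations: ['R7', 'R8'] -> 2

Answer: 2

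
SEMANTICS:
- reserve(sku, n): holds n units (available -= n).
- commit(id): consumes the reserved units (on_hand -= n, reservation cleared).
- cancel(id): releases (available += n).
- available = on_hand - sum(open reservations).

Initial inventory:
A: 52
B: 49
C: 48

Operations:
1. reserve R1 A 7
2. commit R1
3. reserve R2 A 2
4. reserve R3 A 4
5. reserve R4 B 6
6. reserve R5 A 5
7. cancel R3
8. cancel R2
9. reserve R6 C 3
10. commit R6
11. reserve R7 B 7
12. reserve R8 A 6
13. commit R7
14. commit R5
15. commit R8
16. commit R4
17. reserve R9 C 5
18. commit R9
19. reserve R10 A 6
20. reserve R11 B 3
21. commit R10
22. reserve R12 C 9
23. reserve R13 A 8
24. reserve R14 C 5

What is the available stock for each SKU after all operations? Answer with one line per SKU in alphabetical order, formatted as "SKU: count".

Step 1: reserve R1 A 7 -> on_hand[A=52 B=49 C=48] avail[A=45 B=49 C=48] open={R1}
Step 2: commit R1 -> on_hand[A=45 B=49 C=48] avail[A=45 B=49 C=48] open={}
Step 3: reserve R2 A 2 -> on_hand[A=45 B=49 C=48] avail[A=43 B=49 C=48] open={R2}
Step 4: reserve R3 A 4 -> on_hand[A=45 B=49 C=48] avail[A=39 B=49 C=48] open={R2,R3}
Step 5: reserve R4 B 6 -> on_hand[A=45 B=49 C=48] avail[A=39 B=43 C=48] open={R2,R3,R4}
Step 6: reserve R5 A 5 -> on_hand[A=45 B=49 C=48] avail[A=34 B=43 C=48] open={R2,R3,R4,R5}
Step 7: cancel R3 -> on_hand[A=45 B=49 C=48] avail[A=38 B=43 C=48] open={R2,R4,R5}
Step 8: cancel R2 -> on_hand[A=45 B=49 C=48] avail[A=40 B=43 C=48] open={R4,R5}
Step 9: reserve R6 C 3 -> on_hand[A=45 B=49 C=48] avail[A=40 B=43 C=45] open={R4,R5,R6}
Step 10: commit R6 -> on_hand[A=45 B=49 C=45] avail[A=40 B=43 C=45] open={R4,R5}
Step 11: reserve R7 B 7 -> on_hand[A=45 B=49 C=45] avail[A=40 B=36 C=45] open={R4,R5,R7}
Step 12: reserve R8 A 6 -> on_hand[A=45 B=49 C=45] avail[A=34 B=36 C=45] open={R4,R5,R7,R8}
Step 13: commit R7 -> on_hand[A=45 B=42 C=45] avail[A=34 B=36 C=45] open={R4,R5,R8}
Step 14: commit R5 -> on_hand[A=40 B=42 C=45] avail[A=34 B=36 C=45] open={R4,R8}
Step 15: commit R8 -> on_hand[A=34 B=42 C=45] avail[A=34 B=36 C=45] open={R4}
Step 16: commit R4 -> on_hand[A=34 B=36 C=45] avail[A=34 B=36 C=45] open={}
Step 17: reserve R9 C 5 -> on_hand[A=34 B=36 C=45] avail[A=34 B=36 C=40] open={R9}
Step 18: commit R9 -> on_hand[A=34 B=36 C=40] avail[A=34 B=36 C=40] open={}
Step 19: reserve R10 A 6 -> on_hand[A=34 B=36 C=40] avail[A=28 B=36 C=40] open={R10}
Step 20: reserve R11 B 3 -> on_hand[A=34 B=36 C=40] avail[A=28 B=33 C=40] open={R10,R11}
Step 21: commit R10 -> on_hand[A=28 B=36 C=40] avail[A=28 B=33 C=40] open={R11}
Step 22: reserve R12 C 9 -> on_hand[A=28 B=36 C=40] avail[A=28 B=33 C=31] open={R11,R12}
Step 23: reserve R13 A 8 -> on_hand[A=28 B=36 C=40] avail[A=20 B=33 C=31] open={R11,R12,R13}
Step 24: reserve R14 C 5 -> on_hand[A=28 B=36 C=40] avail[A=20 B=33 C=26] open={R11,R12,R13,R14}

Answer: A: 20
B: 33
C: 26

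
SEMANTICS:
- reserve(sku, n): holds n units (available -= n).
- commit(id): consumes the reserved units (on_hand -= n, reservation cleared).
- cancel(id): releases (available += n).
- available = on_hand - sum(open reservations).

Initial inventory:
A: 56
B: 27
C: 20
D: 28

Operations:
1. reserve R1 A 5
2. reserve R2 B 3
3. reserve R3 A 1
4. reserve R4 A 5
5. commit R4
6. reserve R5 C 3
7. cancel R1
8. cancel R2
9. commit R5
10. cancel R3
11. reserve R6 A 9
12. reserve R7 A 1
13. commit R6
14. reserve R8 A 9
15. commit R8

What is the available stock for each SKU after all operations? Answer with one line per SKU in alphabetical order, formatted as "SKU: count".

Answer: A: 32
B: 27
C: 17
D: 28

Derivation:
Step 1: reserve R1 A 5 -> on_hand[A=56 B=27 C=20 D=28] avail[A=51 B=27 C=20 D=28] open={R1}
Step 2: reserve R2 B 3 -> on_hand[A=56 B=27 C=20 D=28] avail[A=51 B=24 C=20 D=28] open={R1,R2}
Step 3: reserve R3 A 1 -> on_hand[A=56 B=27 C=20 D=28] avail[A=50 B=24 C=20 D=28] open={R1,R2,R3}
Step 4: reserve R4 A 5 -> on_hand[A=56 B=27 C=20 D=28] avail[A=45 B=24 C=20 D=28] open={R1,R2,R3,R4}
Step 5: commit R4 -> on_hand[A=51 B=27 C=20 D=28] avail[A=45 B=24 C=20 D=28] open={R1,R2,R3}
Step 6: reserve R5 C 3 -> on_hand[A=51 B=27 C=20 D=28] avail[A=45 B=24 C=17 D=28] open={R1,R2,R3,R5}
Step 7: cancel R1 -> on_hand[A=51 B=27 C=20 D=28] avail[A=50 B=24 C=17 D=28] open={R2,R3,R5}
Step 8: cancel R2 -> on_hand[A=51 B=27 C=20 D=28] avail[A=50 B=27 C=17 D=28] open={R3,R5}
Step 9: commit R5 -> on_hand[A=51 B=27 C=17 D=28] avail[A=50 B=27 C=17 D=28] open={R3}
Step 10: cancel R3 -> on_hand[A=51 B=27 C=17 D=28] avail[A=51 B=27 C=17 D=28] open={}
Step 11: reserve R6 A 9 -> on_hand[A=51 B=27 C=17 D=28] avail[A=42 B=27 C=17 D=28] open={R6}
Step 12: reserve R7 A 1 -> on_hand[A=51 B=27 C=17 D=28] avail[A=41 B=27 C=17 D=28] open={R6,R7}
Step 13: commit R6 -> on_hand[A=42 B=27 C=17 D=28] avail[A=41 B=27 C=17 D=28] open={R7}
Step 14: reserve R8 A 9 -> on_hand[A=42 B=27 C=17 D=28] avail[A=32 B=27 C=17 D=28] open={R7,R8}
Step 15: commit R8 -> on_hand[A=33 B=27 C=17 D=28] avail[A=32 B=27 C=17 D=28] open={R7}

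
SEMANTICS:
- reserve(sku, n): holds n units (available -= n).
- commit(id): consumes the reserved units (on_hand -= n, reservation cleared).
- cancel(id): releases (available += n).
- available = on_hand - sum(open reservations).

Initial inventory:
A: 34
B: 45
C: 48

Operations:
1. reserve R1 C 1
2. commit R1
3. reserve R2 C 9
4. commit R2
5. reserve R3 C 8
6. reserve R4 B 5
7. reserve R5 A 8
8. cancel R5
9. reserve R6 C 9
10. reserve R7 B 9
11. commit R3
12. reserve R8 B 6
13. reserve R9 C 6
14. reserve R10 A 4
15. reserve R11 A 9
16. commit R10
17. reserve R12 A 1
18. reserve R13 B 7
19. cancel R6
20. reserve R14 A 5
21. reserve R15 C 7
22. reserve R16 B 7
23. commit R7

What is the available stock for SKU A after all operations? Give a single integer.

Answer: 15

Derivation:
Step 1: reserve R1 C 1 -> on_hand[A=34 B=45 C=48] avail[A=34 B=45 C=47] open={R1}
Step 2: commit R1 -> on_hand[A=34 B=45 C=47] avail[A=34 B=45 C=47] open={}
Step 3: reserve R2 C 9 -> on_hand[A=34 B=45 C=47] avail[A=34 B=45 C=38] open={R2}
Step 4: commit R2 -> on_hand[A=34 B=45 C=38] avail[A=34 B=45 C=38] open={}
Step 5: reserve R3 C 8 -> on_hand[A=34 B=45 C=38] avail[A=34 B=45 C=30] open={R3}
Step 6: reserve R4 B 5 -> on_hand[A=34 B=45 C=38] avail[A=34 B=40 C=30] open={R3,R4}
Step 7: reserve R5 A 8 -> on_hand[A=34 B=45 C=38] avail[A=26 B=40 C=30] open={R3,R4,R5}
Step 8: cancel R5 -> on_hand[A=34 B=45 C=38] avail[A=34 B=40 C=30] open={R3,R4}
Step 9: reserve R6 C 9 -> on_hand[A=34 B=45 C=38] avail[A=34 B=40 C=21] open={R3,R4,R6}
Step 10: reserve R7 B 9 -> on_hand[A=34 B=45 C=38] avail[A=34 B=31 C=21] open={R3,R4,R6,R7}
Step 11: commit R3 -> on_hand[A=34 B=45 C=30] avail[A=34 B=31 C=21] open={R4,R6,R7}
Step 12: reserve R8 B 6 -> on_hand[A=34 B=45 C=30] avail[A=34 B=25 C=21] open={R4,R6,R7,R8}
Step 13: reserve R9 C 6 -> on_hand[A=34 B=45 C=30] avail[A=34 B=25 C=15] open={R4,R6,R7,R8,R9}
Step 14: reserve R10 A 4 -> on_hand[A=34 B=45 C=30] avail[A=30 B=25 C=15] open={R10,R4,R6,R7,R8,R9}
Step 15: reserve R11 A 9 -> on_hand[A=34 B=45 C=30] avail[A=21 B=25 C=15] open={R10,R11,R4,R6,R7,R8,R9}
Step 16: commit R10 -> on_hand[A=30 B=45 C=30] avail[A=21 B=25 C=15] open={R11,R4,R6,R7,R8,R9}
Step 17: reserve R12 A 1 -> on_hand[A=30 B=45 C=30] avail[A=20 B=25 C=15] open={R11,R12,R4,R6,R7,R8,R9}
Step 18: reserve R13 B 7 -> on_hand[A=30 B=45 C=30] avail[A=20 B=18 C=15] open={R11,R12,R13,R4,R6,R7,R8,R9}
Step 19: cancel R6 -> on_hand[A=30 B=45 C=30] avail[A=20 B=18 C=24] open={R11,R12,R13,R4,R7,R8,R9}
Step 20: reserve R14 A 5 -> on_hand[A=30 B=45 C=30] avail[A=15 B=18 C=24] open={R11,R12,R13,R14,R4,R7,R8,R9}
Step 21: reserve R15 C 7 -> on_hand[A=30 B=45 C=30] avail[A=15 B=18 C=17] open={R11,R12,R13,R14,R15,R4,R7,R8,R9}
Step 22: reserve R16 B 7 -> on_hand[A=30 B=45 C=30] avail[A=15 B=11 C=17] open={R11,R12,R13,R14,R15,R16,R4,R7,R8,R9}
Step 23: commit R7 -> on_hand[A=30 B=36 C=30] avail[A=15 B=11 C=17] open={R11,R12,R13,R14,R15,R16,R4,R8,R9}
Final available[A] = 15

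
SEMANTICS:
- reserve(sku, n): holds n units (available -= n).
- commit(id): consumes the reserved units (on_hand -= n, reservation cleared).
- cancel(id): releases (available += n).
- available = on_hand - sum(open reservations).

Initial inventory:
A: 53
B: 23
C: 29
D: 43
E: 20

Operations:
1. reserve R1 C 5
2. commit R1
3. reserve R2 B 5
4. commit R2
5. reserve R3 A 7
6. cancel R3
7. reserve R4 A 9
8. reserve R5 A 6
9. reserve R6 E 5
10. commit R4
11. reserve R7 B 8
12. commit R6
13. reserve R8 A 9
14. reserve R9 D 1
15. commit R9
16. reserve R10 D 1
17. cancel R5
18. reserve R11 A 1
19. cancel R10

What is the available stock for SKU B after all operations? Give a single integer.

Step 1: reserve R1 C 5 -> on_hand[A=53 B=23 C=29 D=43 E=20] avail[A=53 B=23 C=24 D=43 E=20] open={R1}
Step 2: commit R1 -> on_hand[A=53 B=23 C=24 D=43 E=20] avail[A=53 B=23 C=24 D=43 E=20] open={}
Step 3: reserve R2 B 5 -> on_hand[A=53 B=23 C=24 D=43 E=20] avail[A=53 B=18 C=24 D=43 E=20] open={R2}
Step 4: commit R2 -> on_hand[A=53 B=18 C=24 D=43 E=20] avail[A=53 B=18 C=24 D=43 E=20] open={}
Step 5: reserve R3 A 7 -> on_hand[A=53 B=18 C=24 D=43 E=20] avail[A=46 B=18 C=24 D=43 E=20] open={R3}
Step 6: cancel R3 -> on_hand[A=53 B=18 C=24 D=43 E=20] avail[A=53 B=18 C=24 D=43 E=20] open={}
Step 7: reserve R4 A 9 -> on_hand[A=53 B=18 C=24 D=43 E=20] avail[A=44 B=18 C=24 D=43 E=20] open={R4}
Step 8: reserve R5 A 6 -> on_hand[A=53 B=18 C=24 D=43 E=20] avail[A=38 B=18 C=24 D=43 E=20] open={R4,R5}
Step 9: reserve R6 E 5 -> on_hand[A=53 B=18 C=24 D=43 E=20] avail[A=38 B=18 C=24 D=43 E=15] open={R4,R5,R6}
Step 10: commit R4 -> on_hand[A=44 B=18 C=24 D=43 E=20] avail[A=38 B=18 C=24 D=43 E=15] open={R5,R6}
Step 11: reserve R7 B 8 -> on_hand[A=44 B=18 C=24 D=43 E=20] avail[A=38 B=10 C=24 D=43 E=15] open={R5,R6,R7}
Step 12: commit R6 -> on_hand[A=44 B=18 C=24 D=43 E=15] avail[A=38 B=10 C=24 D=43 E=15] open={R5,R7}
Step 13: reserve R8 A 9 -> on_hand[A=44 B=18 C=24 D=43 E=15] avail[A=29 B=10 C=24 D=43 E=15] open={R5,R7,R8}
Step 14: reserve R9 D 1 -> on_hand[A=44 B=18 C=24 D=43 E=15] avail[A=29 B=10 C=24 D=42 E=15] open={R5,R7,R8,R9}
Step 15: commit R9 -> on_hand[A=44 B=18 C=24 D=42 E=15] avail[A=29 B=10 C=24 D=42 E=15] open={R5,R7,R8}
Step 16: reserve R10 D 1 -> on_hand[A=44 B=18 C=24 D=42 E=15] avail[A=29 B=10 C=24 D=41 E=15] open={R10,R5,R7,R8}
Step 17: cancel R5 -> on_hand[A=44 B=18 C=24 D=42 E=15] avail[A=35 B=10 C=24 D=41 E=15] open={R10,R7,R8}
Step 18: reserve R11 A 1 -> on_hand[A=44 B=18 C=24 D=42 E=15] avail[A=34 B=10 C=24 D=41 E=15] open={R10,R11,R7,R8}
Step 19: cancel R10 -> on_hand[A=44 B=18 C=24 D=42 E=15] avail[A=34 B=10 C=24 D=42 E=15] open={R11,R7,R8}
Final available[B] = 10

Answer: 10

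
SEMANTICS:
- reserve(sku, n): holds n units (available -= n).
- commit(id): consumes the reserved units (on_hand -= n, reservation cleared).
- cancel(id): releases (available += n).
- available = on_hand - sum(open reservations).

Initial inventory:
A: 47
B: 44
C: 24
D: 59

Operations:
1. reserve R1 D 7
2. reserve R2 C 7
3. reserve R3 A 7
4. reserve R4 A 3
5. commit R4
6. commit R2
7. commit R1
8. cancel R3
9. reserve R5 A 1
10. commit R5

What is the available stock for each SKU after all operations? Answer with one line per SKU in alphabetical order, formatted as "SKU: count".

Step 1: reserve R1 D 7 -> on_hand[A=47 B=44 C=24 D=59] avail[A=47 B=44 C=24 D=52] open={R1}
Step 2: reserve R2 C 7 -> on_hand[A=47 B=44 C=24 D=59] avail[A=47 B=44 C=17 D=52] open={R1,R2}
Step 3: reserve R3 A 7 -> on_hand[A=47 B=44 C=24 D=59] avail[A=40 B=44 C=17 D=52] open={R1,R2,R3}
Step 4: reserve R4 A 3 -> on_hand[A=47 B=44 C=24 D=59] avail[A=37 B=44 C=17 D=52] open={R1,R2,R3,R4}
Step 5: commit R4 -> on_hand[A=44 B=44 C=24 D=59] avail[A=37 B=44 C=17 D=52] open={R1,R2,R3}
Step 6: commit R2 -> on_hand[A=44 B=44 C=17 D=59] avail[A=37 B=44 C=17 D=52] open={R1,R3}
Step 7: commit R1 -> on_hand[A=44 B=44 C=17 D=52] avail[A=37 B=44 C=17 D=52] open={R3}
Step 8: cancel R3 -> on_hand[A=44 B=44 C=17 D=52] avail[A=44 B=44 C=17 D=52] open={}
Step 9: reserve R5 A 1 -> on_hand[A=44 B=44 C=17 D=52] avail[A=43 B=44 C=17 D=52] open={R5}
Step 10: commit R5 -> on_hand[A=43 B=44 C=17 D=52] avail[A=43 B=44 C=17 D=52] open={}

Answer: A: 43
B: 44
C: 17
D: 52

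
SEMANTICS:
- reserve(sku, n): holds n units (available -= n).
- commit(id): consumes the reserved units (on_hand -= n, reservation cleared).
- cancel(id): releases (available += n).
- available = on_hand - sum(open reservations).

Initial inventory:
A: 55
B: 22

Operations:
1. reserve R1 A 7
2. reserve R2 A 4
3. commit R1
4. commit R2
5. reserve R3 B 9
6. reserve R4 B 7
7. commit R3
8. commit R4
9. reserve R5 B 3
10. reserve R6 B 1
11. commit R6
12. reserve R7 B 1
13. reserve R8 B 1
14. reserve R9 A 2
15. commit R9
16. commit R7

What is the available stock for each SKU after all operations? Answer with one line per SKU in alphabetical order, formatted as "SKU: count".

Answer: A: 42
B: 0

Derivation:
Step 1: reserve R1 A 7 -> on_hand[A=55 B=22] avail[A=48 B=22] open={R1}
Step 2: reserve R2 A 4 -> on_hand[A=55 B=22] avail[A=44 B=22] open={R1,R2}
Step 3: commit R1 -> on_hand[A=48 B=22] avail[A=44 B=22] open={R2}
Step 4: commit R2 -> on_hand[A=44 B=22] avail[A=44 B=22] open={}
Step 5: reserve R3 B 9 -> on_hand[A=44 B=22] avail[A=44 B=13] open={R3}
Step 6: reserve R4 B 7 -> on_hand[A=44 B=22] avail[A=44 B=6] open={R3,R4}
Step 7: commit R3 -> on_hand[A=44 B=13] avail[A=44 B=6] open={R4}
Step 8: commit R4 -> on_hand[A=44 B=6] avail[A=44 B=6] open={}
Step 9: reserve R5 B 3 -> on_hand[A=44 B=6] avail[A=44 B=3] open={R5}
Step 10: reserve R6 B 1 -> on_hand[A=44 B=6] avail[A=44 B=2] open={R5,R6}
Step 11: commit R6 -> on_hand[A=44 B=5] avail[A=44 B=2] open={R5}
Step 12: reserve R7 B 1 -> on_hand[A=44 B=5] avail[A=44 B=1] open={R5,R7}
Step 13: reserve R8 B 1 -> on_hand[A=44 B=5] avail[A=44 B=0] open={R5,R7,R8}
Step 14: reserve R9 A 2 -> on_hand[A=44 B=5] avail[A=42 B=0] open={R5,R7,R8,R9}
Step 15: commit R9 -> on_hand[A=42 B=5] avail[A=42 B=0] open={R5,R7,R8}
Step 16: commit R7 -> on_hand[A=42 B=4] avail[A=42 B=0] open={R5,R8}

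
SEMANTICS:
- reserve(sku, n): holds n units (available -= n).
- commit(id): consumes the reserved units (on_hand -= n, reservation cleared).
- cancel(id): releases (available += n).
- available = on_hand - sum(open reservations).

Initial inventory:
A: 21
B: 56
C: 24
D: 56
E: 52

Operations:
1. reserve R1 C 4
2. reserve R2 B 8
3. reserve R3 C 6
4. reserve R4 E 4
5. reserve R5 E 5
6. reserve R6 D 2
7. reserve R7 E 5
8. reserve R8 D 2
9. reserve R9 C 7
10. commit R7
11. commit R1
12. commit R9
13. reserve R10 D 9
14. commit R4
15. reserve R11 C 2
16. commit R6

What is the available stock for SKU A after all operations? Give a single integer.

Step 1: reserve R1 C 4 -> on_hand[A=21 B=56 C=24 D=56 E=52] avail[A=21 B=56 C=20 D=56 E=52] open={R1}
Step 2: reserve R2 B 8 -> on_hand[A=21 B=56 C=24 D=56 E=52] avail[A=21 B=48 C=20 D=56 E=52] open={R1,R2}
Step 3: reserve R3 C 6 -> on_hand[A=21 B=56 C=24 D=56 E=52] avail[A=21 B=48 C=14 D=56 E=52] open={R1,R2,R3}
Step 4: reserve R4 E 4 -> on_hand[A=21 B=56 C=24 D=56 E=52] avail[A=21 B=48 C=14 D=56 E=48] open={R1,R2,R3,R4}
Step 5: reserve R5 E 5 -> on_hand[A=21 B=56 C=24 D=56 E=52] avail[A=21 B=48 C=14 D=56 E=43] open={R1,R2,R3,R4,R5}
Step 6: reserve R6 D 2 -> on_hand[A=21 B=56 C=24 D=56 E=52] avail[A=21 B=48 C=14 D=54 E=43] open={R1,R2,R3,R4,R5,R6}
Step 7: reserve R7 E 5 -> on_hand[A=21 B=56 C=24 D=56 E=52] avail[A=21 B=48 C=14 D=54 E=38] open={R1,R2,R3,R4,R5,R6,R7}
Step 8: reserve R8 D 2 -> on_hand[A=21 B=56 C=24 D=56 E=52] avail[A=21 B=48 C=14 D=52 E=38] open={R1,R2,R3,R4,R5,R6,R7,R8}
Step 9: reserve R9 C 7 -> on_hand[A=21 B=56 C=24 D=56 E=52] avail[A=21 B=48 C=7 D=52 E=38] open={R1,R2,R3,R4,R5,R6,R7,R8,R9}
Step 10: commit R7 -> on_hand[A=21 B=56 C=24 D=56 E=47] avail[A=21 B=48 C=7 D=52 E=38] open={R1,R2,R3,R4,R5,R6,R8,R9}
Step 11: commit R1 -> on_hand[A=21 B=56 C=20 D=56 E=47] avail[A=21 B=48 C=7 D=52 E=38] open={R2,R3,R4,R5,R6,R8,R9}
Step 12: commit R9 -> on_hand[A=21 B=56 C=13 D=56 E=47] avail[A=21 B=48 C=7 D=52 E=38] open={R2,R3,R4,R5,R6,R8}
Step 13: reserve R10 D 9 -> on_hand[A=21 B=56 C=13 D=56 E=47] avail[A=21 B=48 C=7 D=43 E=38] open={R10,R2,R3,R4,R5,R6,R8}
Step 14: commit R4 -> on_hand[A=21 B=56 C=13 D=56 E=43] avail[A=21 B=48 C=7 D=43 E=38] open={R10,R2,R3,R5,R6,R8}
Step 15: reserve R11 C 2 -> on_hand[A=21 B=56 C=13 D=56 E=43] avail[A=21 B=48 C=5 D=43 E=38] open={R10,R11,R2,R3,R5,R6,R8}
Step 16: commit R6 -> on_hand[A=21 B=56 C=13 D=54 E=43] avail[A=21 B=48 C=5 D=43 E=38] open={R10,R11,R2,R3,R5,R8}
Final available[A] = 21

Answer: 21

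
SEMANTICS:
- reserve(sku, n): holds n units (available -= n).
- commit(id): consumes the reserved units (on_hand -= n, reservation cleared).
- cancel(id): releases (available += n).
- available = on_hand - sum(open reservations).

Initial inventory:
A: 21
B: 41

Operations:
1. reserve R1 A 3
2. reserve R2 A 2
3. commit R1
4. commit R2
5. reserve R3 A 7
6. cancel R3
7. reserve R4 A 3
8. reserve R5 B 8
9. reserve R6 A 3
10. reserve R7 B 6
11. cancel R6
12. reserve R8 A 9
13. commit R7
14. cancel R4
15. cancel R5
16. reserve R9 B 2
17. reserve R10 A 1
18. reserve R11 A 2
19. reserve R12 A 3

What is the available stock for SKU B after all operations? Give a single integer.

Answer: 33

Derivation:
Step 1: reserve R1 A 3 -> on_hand[A=21 B=41] avail[A=18 B=41] open={R1}
Step 2: reserve R2 A 2 -> on_hand[A=21 B=41] avail[A=16 B=41] open={R1,R2}
Step 3: commit R1 -> on_hand[A=18 B=41] avail[A=16 B=41] open={R2}
Step 4: commit R2 -> on_hand[A=16 B=41] avail[A=16 B=41] open={}
Step 5: reserve R3 A 7 -> on_hand[A=16 B=41] avail[A=9 B=41] open={R3}
Step 6: cancel R3 -> on_hand[A=16 B=41] avail[A=16 B=41] open={}
Step 7: reserve R4 A 3 -> on_hand[A=16 B=41] avail[A=13 B=41] open={R4}
Step 8: reserve R5 B 8 -> on_hand[A=16 B=41] avail[A=13 B=33] open={R4,R5}
Step 9: reserve R6 A 3 -> on_hand[A=16 B=41] avail[A=10 B=33] open={R4,R5,R6}
Step 10: reserve R7 B 6 -> on_hand[A=16 B=41] avail[A=10 B=27] open={R4,R5,R6,R7}
Step 11: cancel R6 -> on_hand[A=16 B=41] avail[A=13 B=27] open={R4,R5,R7}
Step 12: reserve R8 A 9 -> on_hand[A=16 B=41] avail[A=4 B=27] open={R4,R5,R7,R8}
Step 13: commit R7 -> on_hand[A=16 B=35] avail[A=4 B=27] open={R4,R5,R8}
Step 14: cancel R4 -> on_hand[A=16 B=35] avail[A=7 B=27] open={R5,R8}
Step 15: cancel R5 -> on_hand[A=16 B=35] avail[A=7 B=35] open={R8}
Step 16: reserve R9 B 2 -> on_hand[A=16 B=35] avail[A=7 B=33] open={R8,R9}
Step 17: reserve R10 A 1 -> on_hand[A=16 B=35] avail[A=6 B=33] open={R10,R8,R9}
Step 18: reserve R11 A 2 -> on_hand[A=16 B=35] avail[A=4 B=33] open={R10,R11,R8,R9}
Step 19: reserve R12 A 3 -> on_hand[A=16 B=35] avail[A=1 B=33] open={R10,R11,R12,R8,R9}
Final available[B] = 33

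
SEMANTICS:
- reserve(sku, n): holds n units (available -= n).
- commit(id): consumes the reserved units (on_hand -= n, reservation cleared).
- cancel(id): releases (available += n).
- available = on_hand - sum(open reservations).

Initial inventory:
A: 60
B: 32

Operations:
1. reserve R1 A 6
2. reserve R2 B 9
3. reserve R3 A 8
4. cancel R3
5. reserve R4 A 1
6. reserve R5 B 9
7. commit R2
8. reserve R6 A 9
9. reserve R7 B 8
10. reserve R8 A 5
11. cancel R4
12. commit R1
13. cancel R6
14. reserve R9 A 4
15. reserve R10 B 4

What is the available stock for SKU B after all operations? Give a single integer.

Answer: 2

Derivation:
Step 1: reserve R1 A 6 -> on_hand[A=60 B=32] avail[A=54 B=32] open={R1}
Step 2: reserve R2 B 9 -> on_hand[A=60 B=32] avail[A=54 B=23] open={R1,R2}
Step 3: reserve R3 A 8 -> on_hand[A=60 B=32] avail[A=46 B=23] open={R1,R2,R3}
Step 4: cancel R3 -> on_hand[A=60 B=32] avail[A=54 B=23] open={R1,R2}
Step 5: reserve R4 A 1 -> on_hand[A=60 B=32] avail[A=53 B=23] open={R1,R2,R4}
Step 6: reserve R5 B 9 -> on_hand[A=60 B=32] avail[A=53 B=14] open={R1,R2,R4,R5}
Step 7: commit R2 -> on_hand[A=60 B=23] avail[A=53 B=14] open={R1,R4,R5}
Step 8: reserve R6 A 9 -> on_hand[A=60 B=23] avail[A=44 B=14] open={R1,R4,R5,R6}
Step 9: reserve R7 B 8 -> on_hand[A=60 B=23] avail[A=44 B=6] open={R1,R4,R5,R6,R7}
Step 10: reserve R8 A 5 -> on_hand[A=60 B=23] avail[A=39 B=6] open={R1,R4,R5,R6,R7,R8}
Step 11: cancel R4 -> on_hand[A=60 B=23] avail[A=40 B=6] open={R1,R5,R6,R7,R8}
Step 12: commit R1 -> on_hand[A=54 B=23] avail[A=40 B=6] open={R5,R6,R7,R8}
Step 13: cancel R6 -> on_hand[A=54 B=23] avail[A=49 B=6] open={R5,R7,R8}
Step 14: reserve R9 A 4 -> on_hand[A=54 B=23] avail[A=45 B=6] open={R5,R7,R8,R9}
Step 15: reserve R10 B 4 -> on_hand[A=54 B=23] avail[A=45 B=2] open={R10,R5,R7,R8,R9}
Final available[B] = 2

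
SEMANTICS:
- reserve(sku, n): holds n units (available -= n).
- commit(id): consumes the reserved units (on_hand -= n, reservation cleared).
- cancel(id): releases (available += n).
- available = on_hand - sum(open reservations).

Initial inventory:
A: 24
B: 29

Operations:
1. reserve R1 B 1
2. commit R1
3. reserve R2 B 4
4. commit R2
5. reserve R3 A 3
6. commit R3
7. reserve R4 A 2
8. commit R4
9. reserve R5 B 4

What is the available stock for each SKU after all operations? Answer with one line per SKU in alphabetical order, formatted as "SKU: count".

Answer: A: 19
B: 20

Derivation:
Step 1: reserve R1 B 1 -> on_hand[A=24 B=29] avail[A=24 B=28] open={R1}
Step 2: commit R1 -> on_hand[A=24 B=28] avail[A=24 B=28] open={}
Step 3: reserve R2 B 4 -> on_hand[A=24 B=28] avail[A=24 B=24] open={R2}
Step 4: commit R2 -> on_hand[A=24 B=24] avail[A=24 B=24] open={}
Step 5: reserve R3 A 3 -> on_hand[A=24 B=24] avail[A=21 B=24] open={R3}
Step 6: commit R3 -> on_hand[A=21 B=24] avail[A=21 B=24] open={}
Step 7: reserve R4 A 2 -> on_hand[A=21 B=24] avail[A=19 B=24] open={R4}
Step 8: commit R4 -> on_hand[A=19 B=24] avail[A=19 B=24] open={}
Step 9: reserve R5 B 4 -> on_hand[A=19 B=24] avail[A=19 B=20] open={R5}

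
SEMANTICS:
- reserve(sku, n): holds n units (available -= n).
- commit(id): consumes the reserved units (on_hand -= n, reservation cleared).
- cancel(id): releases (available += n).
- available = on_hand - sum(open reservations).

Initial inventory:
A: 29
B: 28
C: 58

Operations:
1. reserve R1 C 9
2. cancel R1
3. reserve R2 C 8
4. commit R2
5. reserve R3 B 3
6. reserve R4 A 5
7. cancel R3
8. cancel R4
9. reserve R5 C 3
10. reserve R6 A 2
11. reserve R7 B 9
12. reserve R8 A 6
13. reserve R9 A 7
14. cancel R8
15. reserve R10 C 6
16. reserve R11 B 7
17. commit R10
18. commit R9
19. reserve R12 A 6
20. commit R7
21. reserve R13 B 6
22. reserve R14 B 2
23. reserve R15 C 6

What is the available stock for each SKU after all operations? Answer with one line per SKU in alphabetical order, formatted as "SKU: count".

Answer: A: 14
B: 4
C: 35

Derivation:
Step 1: reserve R1 C 9 -> on_hand[A=29 B=28 C=58] avail[A=29 B=28 C=49] open={R1}
Step 2: cancel R1 -> on_hand[A=29 B=28 C=58] avail[A=29 B=28 C=58] open={}
Step 3: reserve R2 C 8 -> on_hand[A=29 B=28 C=58] avail[A=29 B=28 C=50] open={R2}
Step 4: commit R2 -> on_hand[A=29 B=28 C=50] avail[A=29 B=28 C=50] open={}
Step 5: reserve R3 B 3 -> on_hand[A=29 B=28 C=50] avail[A=29 B=25 C=50] open={R3}
Step 6: reserve R4 A 5 -> on_hand[A=29 B=28 C=50] avail[A=24 B=25 C=50] open={R3,R4}
Step 7: cancel R3 -> on_hand[A=29 B=28 C=50] avail[A=24 B=28 C=50] open={R4}
Step 8: cancel R4 -> on_hand[A=29 B=28 C=50] avail[A=29 B=28 C=50] open={}
Step 9: reserve R5 C 3 -> on_hand[A=29 B=28 C=50] avail[A=29 B=28 C=47] open={R5}
Step 10: reserve R6 A 2 -> on_hand[A=29 B=28 C=50] avail[A=27 B=28 C=47] open={R5,R6}
Step 11: reserve R7 B 9 -> on_hand[A=29 B=28 C=50] avail[A=27 B=19 C=47] open={R5,R6,R7}
Step 12: reserve R8 A 6 -> on_hand[A=29 B=28 C=50] avail[A=21 B=19 C=47] open={R5,R6,R7,R8}
Step 13: reserve R9 A 7 -> on_hand[A=29 B=28 C=50] avail[A=14 B=19 C=47] open={R5,R6,R7,R8,R9}
Step 14: cancel R8 -> on_hand[A=29 B=28 C=50] avail[A=20 B=19 C=47] open={R5,R6,R7,R9}
Step 15: reserve R10 C 6 -> on_hand[A=29 B=28 C=50] avail[A=20 B=19 C=41] open={R10,R5,R6,R7,R9}
Step 16: reserve R11 B 7 -> on_hand[A=29 B=28 C=50] avail[A=20 B=12 C=41] open={R10,R11,R5,R6,R7,R9}
Step 17: commit R10 -> on_hand[A=29 B=28 C=44] avail[A=20 B=12 C=41] open={R11,R5,R6,R7,R9}
Step 18: commit R9 -> on_hand[A=22 B=28 C=44] avail[A=20 B=12 C=41] open={R11,R5,R6,R7}
Step 19: reserve R12 A 6 -> on_hand[A=22 B=28 C=44] avail[A=14 B=12 C=41] open={R11,R12,R5,R6,R7}
Step 20: commit R7 -> on_hand[A=22 B=19 C=44] avail[A=14 B=12 C=41] open={R11,R12,R5,R6}
Step 21: reserve R13 B 6 -> on_hand[A=22 B=19 C=44] avail[A=14 B=6 C=41] open={R11,R12,R13,R5,R6}
Step 22: reserve R14 B 2 -> on_hand[A=22 B=19 C=44] avail[A=14 B=4 C=41] open={R11,R12,R13,R14,R5,R6}
Step 23: reserve R15 C 6 -> on_hand[A=22 B=19 C=44] avail[A=14 B=4 C=35] open={R11,R12,R13,R14,R15,R5,R6}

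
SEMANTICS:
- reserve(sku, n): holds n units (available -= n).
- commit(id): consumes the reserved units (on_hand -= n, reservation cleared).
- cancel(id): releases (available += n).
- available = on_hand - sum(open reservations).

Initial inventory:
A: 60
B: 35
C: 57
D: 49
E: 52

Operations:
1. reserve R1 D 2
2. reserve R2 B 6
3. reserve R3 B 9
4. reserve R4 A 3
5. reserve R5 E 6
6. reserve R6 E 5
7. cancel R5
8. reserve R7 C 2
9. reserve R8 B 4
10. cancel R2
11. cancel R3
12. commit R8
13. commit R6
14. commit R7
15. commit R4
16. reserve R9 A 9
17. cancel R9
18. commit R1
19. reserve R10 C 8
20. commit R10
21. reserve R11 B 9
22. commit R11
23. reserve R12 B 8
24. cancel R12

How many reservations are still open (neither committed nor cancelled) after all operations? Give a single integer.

Step 1: reserve R1 D 2 -> on_hand[A=60 B=35 C=57 D=49 E=52] avail[A=60 B=35 C=57 D=47 E=52] open={R1}
Step 2: reserve R2 B 6 -> on_hand[A=60 B=35 C=57 D=49 E=52] avail[A=60 B=29 C=57 D=47 E=52] open={R1,R2}
Step 3: reserve R3 B 9 -> on_hand[A=60 B=35 C=57 D=49 E=52] avail[A=60 B=20 C=57 D=47 E=52] open={R1,R2,R3}
Step 4: reserve R4 A 3 -> on_hand[A=60 B=35 C=57 D=49 E=52] avail[A=57 B=20 C=57 D=47 E=52] open={R1,R2,R3,R4}
Step 5: reserve R5 E 6 -> on_hand[A=60 B=35 C=57 D=49 E=52] avail[A=57 B=20 C=57 D=47 E=46] open={R1,R2,R3,R4,R5}
Step 6: reserve R6 E 5 -> on_hand[A=60 B=35 C=57 D=49 E=52] avail[A=57 B=20 C=57 D=47 E=41] open={R1,R2,R3,R4,R5,R6}
Step 7: cancel R5 -> on_hand[A=60 B=35 C=57 D=49 E=52] avail[A=57 B=20 C=57 D=47 E=47] open={R1,R2,R3,R4,R6}
Step 8: reserve R7 C 2 -> on_hand[A=60 B=35 C=57 D=49 E=52] avail[A=57 B=20 C=55 D=47 E=47] open={R1,R2,R3,R4,R6,R7}
Step 9: reserve R8 B 4 -> on_hand[A=60 B=35 C=57 D=49 E=52] avail[A=57 B=16 C=55 D=47 E=47] open={R1,R2,R3,R4,R6,R7,R8}
Step 10: cancel R2 -> on_hand[A=60 B=35 C=57 D=49 E=52] avail[A=57 B=22 C=55 D=47 E=47] open={R1,R3,R4,R6,R7,R8}
Step 11: cancel R3 -> on_hand[A=60 B=35 C=57 D=49 E=52] avail[A=57 B=31 C=55 D=47 E=47] open={R1,R4,R6,R7,R8}
Step 12: commit R8 -> on_hand[A=60 B=31 C=57 D=49 E=52] avail[A=57 B=31 C=55 D=47 E=47] open={R1,R4,R6,R7}
Step 13: commit R6 -> on_hand[A=60 B=31 C=57 D=49 E=47] avail[A=57 B=31 C=55 D=47 E=47] open={R1,R4,R7}
Step 14: commit R7 -> on_hand[A=60 B=31 C=55 D=49 E=47] avail[A=57 B=31 C=55 D=47 E=47] open={R1,R4}
Step 15: commit R4 -> on_hand[A=57 B=31 C=55 D=49 E=47] avail[A=57 B=31 C=55 D=47 E=47] open={R1}
Step 16: reserve R9 A 9 -> on_hand[A=57 B=31 C=55 D=49 E=47] avail[A=48 B=31 C=55 D=47 E=47] open={R1,R9}
Step 17: cancel R9 -> on_hand[A=57 B=31 C=55 D=49 E=47] avail[A=57 B=31 C=55 D=47 E=47] open={R1}
Step 18: commit R1 -> on_hand[A=57 B=31 C=55 D=47 E=47] avail[A=57 B=31 C=55 D=47 E=47] open={}
Step 19: reserve R10 C 8 -> on_hand[A=57 B=31 C=55 D=47 E=47] avail[A=57 B=31 C=47 D=47 E=47] open={R10}
Step 20: commit R10 -> on_hand[A=57 B=31 C=47 D=47 E=47] avail[A=57 B=31 C=47 D=47 E=47] open={}
Step 21: reserve R11 B 9 -> on_hand[A=57 B=31 C=47 D=47 E=47] avail[A=57 B=22 C=47 D=47 E=47] open={R11}
Step 22: commit R11 -> on_hand[A=57 B=22 C=47 D=47 E=47] avail[A=57 B=22 C=47 D=47 E=47] open={}
Step 23: reserve R12 B 8 -> on_hand[A=57 B=22 C=47 D=47 E=47] avail[A=57 B=14 C=47 D=47 E=47] open={R12}
Step 24: cancel R12 -> on_hand[A=57 B=22 C=47 D=47 E=47] avail[A=57 B=22 C=47 D=47 E=47] open={}
Open reservations: [] -> 0

Answer: 0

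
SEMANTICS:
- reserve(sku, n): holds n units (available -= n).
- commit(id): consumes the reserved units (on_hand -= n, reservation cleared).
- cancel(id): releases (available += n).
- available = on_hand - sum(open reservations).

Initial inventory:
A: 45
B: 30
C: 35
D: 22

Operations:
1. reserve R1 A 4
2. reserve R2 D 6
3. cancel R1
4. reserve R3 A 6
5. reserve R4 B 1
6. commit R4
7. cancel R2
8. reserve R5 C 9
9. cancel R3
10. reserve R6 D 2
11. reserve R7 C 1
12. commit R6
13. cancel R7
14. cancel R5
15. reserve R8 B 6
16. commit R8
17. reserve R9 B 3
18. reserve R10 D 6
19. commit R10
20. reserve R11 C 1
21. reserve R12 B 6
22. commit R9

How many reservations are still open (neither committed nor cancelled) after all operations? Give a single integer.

Answer: 2

Derivation:
Step 1: reserve R1 A 4 -> on_hand[A=45 B=30 C=35 D=22] avail[A=41 B=30 C=35 D=22] open={R1}
Step 2: reserve R2 D 6 -> on_hand[A=45 B=30 C=35 D=22] avail[A=41 B=30 C=35 D=16] open={R1,R2}
Step 3: cancel R1 -> on_hand[A=45 B=30 C=35 D=22] avail[A=45 B=30 C=35 D=16] open={R2}
Step 4: reserve R3 A 6 -> on_hand[A=45 B=30 C=35 D=22] avail[A=39 B=30 C=35 D=16] open={R2,R3}
Step 5: reserve R4 B 1 -> on_hand[A=45 B=30 C=35 D=22] avail[A=39 B=29 C=35 D=16] open={R2,R3,R4}
Step 6: commit R4 -> on_hand[A=45 B=29 C=35 D=22] avail[A=39 B=29 C=35 D=16] open={R2,R3}
Step 7: cancel R2 -> on_hand[A=45 B=29 C=35 D=22] avail[A=39 B=29 C=35 D=22] open={R3}
Step 8: reserve R5 C 9 -> on_hand[A=45 B=29 C=35 D=22] avail[A=39 B=29 C=26 D=22] open={R3,R5}
Step 9: cancel R3 -> on_hand[A=45 B=29 C=35 D=22] avail[A=45 B=29 C=26 D=22] open={R5}
Step 10: reserve R6 D 2 -> on_hand[A=45 B=29 C=35 D=22] avail[A=45 B=29 C=26 D=20] open={R5,R6}
Step 11: reserve R7 C 1 -> on_hand[A=45 B=29 C=35 D=22] avail[A=45 B=29 C=25 D=20] open={R5,R6,R7}
Step 12: commit R6 -> on_hand[A=45 B=29 C=35 D=20] avail[A=45 B=29 C=25 D=20] open={R5,R7}
Step 13: cancel R7 -> on_hand[A=45 B=29 C=35 D=20] avail[A=45 B=29 C=26 D=20] open={R5}
Step 14: cancel R5 -> on_hand[A=45 B=29 C=35 D=20] avail[A=45 B=29 C=35 D=20] open={}
Step 15: reserve R8 B 6 -> on_hand[A=45 B=29 C=35 D=20] avail[A=45 B=23 C=35 D=20] open={R8}
Step 16: commit R8 -> on_hand[A=45 B=23 C=35 D=20] avail[A=45 B=23 C=35 D=20] open={}
Step 17: reserve R9 B 3 -> on_hand[A=45 B=23 C=35 D=20] avail[A=45 B=20 C=35 D=20] open={R9}
Step 18: reserve R10 D 6 -> on_hand[A=45 B=23 C=35 D=20] avail[A=45 B=20 C=35 D=14] open={R10,R9}
Step 19: commit R10 -> on_hand[A=45 B=23 C=35 D=14] avail[A=45 B=20 C=35 D=14] open={R9}
Step 20: reserve R11 C 1 -> on_hand[A=45 B=23 C=35 D=14] avail[A=45 B=20 C=34 D=14] open={R11,R9}
Step 21: reserve R12 B 6 -> on_hand[A=45 B=23 C=35 D=14] avail[A=45 B=14 C=34 D=14] open={R11,R12,R9}
Step 22: commit R9 -> on_hand[A=45 B=20 C=35 D=14] avail[A=45 B=14 C=34 D=14] open={R11,R12}
Open reservations: ['R11', 'R12'] -> 2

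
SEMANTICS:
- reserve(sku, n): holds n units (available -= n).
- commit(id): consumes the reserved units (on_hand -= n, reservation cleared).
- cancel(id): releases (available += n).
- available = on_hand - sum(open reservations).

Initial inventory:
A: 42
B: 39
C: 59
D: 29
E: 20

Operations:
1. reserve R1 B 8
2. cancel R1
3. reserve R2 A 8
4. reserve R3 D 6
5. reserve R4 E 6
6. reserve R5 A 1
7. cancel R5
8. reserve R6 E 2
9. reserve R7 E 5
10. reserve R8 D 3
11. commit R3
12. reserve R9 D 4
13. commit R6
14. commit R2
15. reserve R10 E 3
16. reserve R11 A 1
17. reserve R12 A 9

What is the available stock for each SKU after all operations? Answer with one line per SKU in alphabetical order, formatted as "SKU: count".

Answer: A: 24
B: 39
C: 59
D: 16
E: 4

Derivation:
Step 1: reserve R1 B 8 -> on_hand[A=42 B=39 C=59 D=29 E=20] avail[A=42 B=31 C=59 D=29 E=20] open={R1}
Step 2: cancel R1 -> on_hand[A=42 B=39 C=59 D=29 E=20] avail[A=42 B=39 C=59 D=29 E=20] open={}
Step 3: reserve R2 A 8 -> on_hand[A=42 B=39 C=59 D=29 E=20] avail[A=34 B=39 C=59 D=29 E=20] open={R2}
Step 4: reserve R3 D 6 -> on_hand[A=42 B=39 C=59 D=29 E=20] avail[A=34 B=39 C=59 D=23 E=20] open={R2,R3}
Step 5: reserve R4 E 6 -> on_hand[A=42 B=39 C=59 D=29 E=20] avail[A=34 B=39 C=59 D=23 E=14] open={R2,R3,R4}
Step 6: reserve R5 A 1 -> on_hand[A=42 B=39 C=59 D=29 E=20] avail[A=33 B=39 C=59 D=23 E=14] open={R2,R3,R4,R5}
Step 7: cancel R5 -> on_hand[A=42 B=39 C=59 D=29 E=20] avail[A=34 B=39 C=59 D=23 E=14] open={R2,R3,R4}
Step 8: reserve R6 E 2 -> on_hand[A=42 B=39 C=59 D=29 E=20] avail[A=34 B=39 C=59 D=23 E=12] open={R2,R3,R4,R6}
Step 9: reserve R7 E 5 -> on_hand[A=42 B=39 C=59 D=29 E=20] avail[A=34 B=39 C=59 D=23 E=7] open={R2,R3,R4,R6,R7}
Step 10: reserve R8 D 3 -> on_hand[A=42 B=39 C=59 D=29 E=20] avail[A=34 B=39 C=59 D=20 E=7] open={R2,R3,R4,R6,R7,R8}
Step 11: commit R3 -> on_hand[A=42 B=39 C=59 D=23 E=20] avail[A=34 B=39 C=59 D=20 E=7] open={R2,R4,R6,R7,R8}
Step 12: reserve R9 D 4 -> on_hand[A=42 B=39 C=59 D=23 E=20] avail[A=34 B=39 C=59 D=16 E=7] open={R2,R4,R6,R7,R8,R9}
Step 13: commit R6 -> on_hand[A=42 B=39 C=59 D=23 E=18] avail[A=34 B=39 C=59 D=16 E=7] open={R2,R4,R7,R8,R9}
Step 14: commit R2 -> on_hand[A=34 B=39 C=59 D=23 E=18] avail[A=34 B=39 C=59 D=16 E=7] open={R4,R7,R8,R9}
Step 15: reserve R10 E 3 -> on_hand[A=34 B=39 C=59 D=23 E=18] avail[A=34 B=39 C=59 D=16 E=4] open={R10,R4,R7,R8,R9}
Step 16: reserve R11 A 1 -> on_hand[A=34 B=39 C=59 D=23 E=18] avail[A=33 B=39 C=59 D=16 E=4] open={R10,R11,R4,R7,R8,R9}
Step 17: reserve R12 A 9 -> on_hand[A=34 B=39 C=59 D=23 E=18] avail[A=24 B=39 C=59 D=16 E=4] open={R10,R11,R12,R4,R7,R8,R9}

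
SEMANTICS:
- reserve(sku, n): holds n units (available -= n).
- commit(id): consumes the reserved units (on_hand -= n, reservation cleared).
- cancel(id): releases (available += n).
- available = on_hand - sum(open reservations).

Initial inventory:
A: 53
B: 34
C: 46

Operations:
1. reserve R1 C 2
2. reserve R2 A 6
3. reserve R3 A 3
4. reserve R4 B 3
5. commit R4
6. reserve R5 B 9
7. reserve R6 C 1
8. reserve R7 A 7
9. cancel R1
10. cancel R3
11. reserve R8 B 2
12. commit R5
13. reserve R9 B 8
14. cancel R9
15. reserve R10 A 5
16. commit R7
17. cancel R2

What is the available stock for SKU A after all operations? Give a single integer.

Step 1: reserve R1 C 2 -> on_hand[A=53 B=34 C=46] avail[A=53 B=34 C=44] open={R1}
Step 2: reserve R2 A 6 -> on_hand[A=53 B=34 C=46] avail[A=47 B=34 C=44] open={R1,R2}
Step 3: reserve R3 A 3 -> on_hand[A=53 B=34 C=46] avail[A=44 B=34 C=44] open={R1,R2,R3}
Step 4: reserve R4 B 3 -> on_hand[A=53 B=34 C=46] avail[A=44 B=31 C=44] open={R1,R2,R3,R4}
Step 5: commit R4 -> on_hand[A=53 B=31 C=46] avail[A=44 B=31 C=44] open={R1,R2,R3}
Step 6: reserve R5 B 9 -> on_hand[A=53 B=31 C=46] avail[A=44 B=22 C=44] open={R1,R2,R3,R5}
Step 7: reserve R6 C 1 -> on_hand[A=53 B=31 C=46] avail[A=44 B=22 C=43] open={R1,R2,R3,R5,R6}
Step 8: reserve R7 A 7 -> on_hand[A=53 B=31 C=46] avail[A=37 B=22 C=43] open={R1,R2,R3,R5,R6,R7}
Step 9: cancel R1 -> on_hand[A=53 B=31 C=46] avail[A=37 B=22 C=45] open={R2,R3,R5,R6,R7}
Step 10: cancel R3 -> on_hand[A=53 B=31 C=46] avail[A=40 B=22 C=45] open={R2,R5,R6,R7}
Step 11: reserve R8 B 2 -> on_hand[A=53 B=31 C=46] avail[A=40 B=20 C=45] open={R2,R5,R6,R7,R8}
Step 12: commit R5 -> on_hand[A=53 B=22 C=46] avail[A=40 B=20 C=45] open={R2,R6,R7,R8}
Step 13: reserve R9 B 8 -> on_hand[A=53 B=22 C=46] avail[A=40 B=12 C=45] open={R2,R6,R7,R8,R9}
Step 14: cancel R9 -> on_hand[A=53 B=22 C=46] avail[A=40 B=20 C=45] open={R2,R6,R7,R8}
Step 15: reserve R10 A 5 -> on_hand[A=53 B=22 C=46] avail[A=35 B=20 C=45] open={R10,R2,R6,R7,R8}
Step 16: commit R7 -> on_hand[A=46 B=22 C=46] avail[A=35 B=20 C=45] open={R10,R2,R6,R8}
Step 17: cancel R2 -> on_hand[A=46 B=22 C=46] avail[A=41 B=20 C=45] open={R10,R6,R8}
Final available[A] = 41

Answer: 41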